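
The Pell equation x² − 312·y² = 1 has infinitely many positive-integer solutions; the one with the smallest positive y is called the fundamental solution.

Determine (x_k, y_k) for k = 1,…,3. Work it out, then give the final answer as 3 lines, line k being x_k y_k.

d=312: √d = [17; 1,1,1,34] (ℓ=4, even), read p_3/q_3
step 0: (17, 1)  from 17·(1,0) + (0,1)
step 1: (18, 1)  from 1·(17,1) + (1,0)
step 2: (35, 2)  from 1·(18,1) + (17,1)
step 3: (53, 3)  from 1·(35,2) + (18,1)
→ (53, 3).  Check: 53²=2809, 312·3²=2808, difference 1.
(53+3√312)^2 = 5617 + 318√312
(53+3√312)^3 = 595349 + 33705√312

53 3
5617 318
595349 33705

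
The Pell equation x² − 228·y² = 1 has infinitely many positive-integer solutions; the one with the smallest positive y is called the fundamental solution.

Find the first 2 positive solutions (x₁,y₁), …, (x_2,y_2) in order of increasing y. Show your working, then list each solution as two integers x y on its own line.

151 10
45601 3020

[15; 10,30] for √228; ℓ=2 ⇒ convergent index 1
step 0: (15, 1)  from 15·(1,0) + (0,1)
step 1: (151, 10)  from 10·(15,1) + (1,0)
(x₁, y₁) = (151, 10);  151² − 228·10² = 1 ✓
(x_2, y_2) = (151·151 + 228·10·10, 151·10 + 10·151) = (45601, 3020)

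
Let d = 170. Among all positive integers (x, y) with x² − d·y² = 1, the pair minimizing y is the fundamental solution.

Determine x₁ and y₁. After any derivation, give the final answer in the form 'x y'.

339 26

√170 → a₀=13, period (26); ℓ=1 odd so k=1
a_0=13:  p_0=13·1+0=13,  q_0=13·0+1=1
a_1=26:  p_1=26·13+1=339,  q_1=26·1+0=26
→ (339, 26).  Check: 339²=114921, 170·26²=114920, difference 1.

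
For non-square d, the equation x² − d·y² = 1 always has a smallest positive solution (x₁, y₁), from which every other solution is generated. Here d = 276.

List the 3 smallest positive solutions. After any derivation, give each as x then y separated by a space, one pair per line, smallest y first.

d=276: √d = [16; 1,1,1,1,2,2,2,1,1,1,1,32] (ℓ=12, even), read p_11/q_11
step 0: (16, 1)  from 16·(1,0) + (0,1)
step 1: (17, 1)  from 1·(16,1) + (1,0)
step 2: (33, 2)  from 1·(17,1) + (16,1)
…
step 6: (515, 31)  from 2·(216,13) + (83,5)
…
step 9: (3007, 181)  from 1·(1761,106) + (1246,75)
step 10: (4768, 287)  from 1·(3007,181) + (1761,106)
step 11: (7775, 468)  from 1·(4768,287) + (3007,181)
→ (7775, 468).  Check: 7775²=60450625, 276·468²=60450624, difference 1.
(x_2, y_2) = (7775·7775 + 276·468·468, 7775·468 + 468·7775) = (120901249, 7277400)
(x_3, y_3) = (7775·120901249 + 276·468·7277400, 7775·7277400 + 468·120901249) = (1880014414175, 113163569532)

7775 468
120901249 7277400
1880014414175 113163569532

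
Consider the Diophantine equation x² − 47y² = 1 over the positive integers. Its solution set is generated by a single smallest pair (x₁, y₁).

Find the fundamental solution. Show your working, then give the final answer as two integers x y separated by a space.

48 7

√47 = [6; 1,5,1,12, …], period ℓ=4 (even) → k=3
a_0=6:  p_0=6·1+0=6,  q_0=6·0+1=1
a_1=1:  p_1=1·6+1=7,  q_1=1·1+0=1
a_2=5:  p_2=5·7+6=41,  q_2=5·1+1=6
a_3=1:  p_3=1·41+7=48,  q_3=1·6+1=7
→ (48, 7).  Check: 48²=2304, 47·7²=2303, difference 1.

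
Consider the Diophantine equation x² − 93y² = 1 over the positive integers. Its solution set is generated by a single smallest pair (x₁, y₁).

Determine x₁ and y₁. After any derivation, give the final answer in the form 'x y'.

√93 → a₀=9, period (1,1,1,4,6,4,1,1,1,18); ℓ=10 even so k=9
k=0  a_k=9  p_k/q_k = 9/1
k=1  a_k=1  p_k/q_k = 10/1
k=2  a_k=1  p_k/q_k = 19/2
k=3  a_k=1  p_k/q_k = 29/3
k=4  a_k=4  p_k/q_k = 135/14
…
k=6  a_k=4  p_k/q_k = 3491/362
k=7  a_k=1  p_k/q_k = 4330/449
k=8  a_k=1  p_k/q_k = 7821/811
k=9  a_k=1  p_k/q_k = 12151/1260
fundamental: x₁=12151, y₁=1260  (since 147646801 − 93·1587600 = 1)

12151 1260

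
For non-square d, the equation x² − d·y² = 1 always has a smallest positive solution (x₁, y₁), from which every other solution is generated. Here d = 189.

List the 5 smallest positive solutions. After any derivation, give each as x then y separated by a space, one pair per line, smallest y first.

d=189: √d = [13; 1,2,1,26] (ℓ=4, even), read p_3/q_3
a_0=13:  p_0=13·1+0=13,  q_0=13·0+1=1
…
a_2=2:  p_2=2·14+13=41,  q_2=2·1+1=3
a_3=1:  p_3=1·41+14=55,  q_3=1·3+1=4
(x₁, y₁) = (55, 4);  55² − 189·4² = 1 ✓
n=2: (55,4)∘(55,4) = (55·55+189·4·4, 55·4+4·55) = (6049,440)
n=3: (6049,440)∘(55,4) = (55·6049+189·4·440, 55·440+4·6049) = (665335,48396)
n=4: (665335,48396)∘(55,4) = (55·665335+189·4·48396, 55·48396+4·665335) = (73180801,5323120)
n=5: (73180801,5323120)∘(55,4) = (55·73180801+189·4·5323120, 55·5323120+4·73180801) = (8049222775,585494804)

55 4
6049 440
665335 48396
73180801 5323120
8049222775 585494804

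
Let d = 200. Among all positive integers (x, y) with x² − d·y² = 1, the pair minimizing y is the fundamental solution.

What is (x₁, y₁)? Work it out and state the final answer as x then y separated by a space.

99 7

[14; 7,28] for √200; ℓ=2 ⇒ convergent index 1
i=0: a=14 ⇒ p=14, q=1
i=1: a=7 ⇒ p=99, q=7
fundamental: x₁=99, y₁=7  (since 9801 − 200·49 = 1)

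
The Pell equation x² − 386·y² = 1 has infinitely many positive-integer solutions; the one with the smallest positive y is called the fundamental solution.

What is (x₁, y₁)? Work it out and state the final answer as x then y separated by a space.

111555 5678

√386 = [19; 1,1,1,4,1,18,1,4,1,1,1,38, …], period ℓ=12 (even) → k=11
a_0=19:  p_0=19·1+0=19,  q_0=19·0+1=1
a_1=1:  p_1=1·19+1=20,  q_1=1·1+0=1
a_2=1:  p_2=1·20+19=39,  q_2=1·1+1=2
…
a_5=1:  p_5=1·275+59=334,  q_5=1·14+3=17
a_6=18:  p_6=18·334+275=6287,  q_6=18·17+14=320
a_7=1:  p_7=1·6287+334=6621,  q_7=1·320+17=337
a_8=4:  p_8=4·6621+6287=32771,  q_8=4·337+320=1668
…
a_10=1:  p_10=1·39392+32771=72163,  q_10=1·2005+1668=3673
a_11=1:  p_11=1·72163+39392=111555,  q_11=1·3673+2005=5678
(x₁, y₁) = (111555, 5678);  111555² − 386·5678² = 1 ✓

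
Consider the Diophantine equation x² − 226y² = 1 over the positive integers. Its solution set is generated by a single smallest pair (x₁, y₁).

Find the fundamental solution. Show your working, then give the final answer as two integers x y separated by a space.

451 30

d=226: √d = [15; 30] (ℓ=1, odd), read p_1/q_1
step 0: (15, 1)  from 15·(1,0) + (0,1)
step 1: (451, 30)  from 30·(15,1) + (1,0)
(x₁, y₁) = (451, 30);  451² − 226·30² = 1 ✓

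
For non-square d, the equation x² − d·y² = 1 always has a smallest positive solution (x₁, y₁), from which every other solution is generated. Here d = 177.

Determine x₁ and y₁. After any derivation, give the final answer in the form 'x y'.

d=177: √d = [13; 3,3,2,8,2,3,3,26] (ℓ=8, even), read p_7/q_7
i=0: a=13 ⇒ p=13, q=1
…
i=3: a=2 ⇒ p=306, q=23
…
i=6: a=3 ⇒ p=18985, q=1427
i=7: a=3 ⇒ p=62423, q=4692
→ (62423, 4692).  Check: 62423²=3896630929, 177·4692²=3896630928, difference 1.

62423 4692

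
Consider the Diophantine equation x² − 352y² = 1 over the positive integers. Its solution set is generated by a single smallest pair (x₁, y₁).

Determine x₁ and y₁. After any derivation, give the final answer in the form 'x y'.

[18; 1,3,5,9,5,3,1,36] for √352; ℓ=8 ⇒ convergent index 7
k=0  a_k=18  p_k/q_k = 18/1
…
k=2  a_k=3  p_k/q_k = 75/4
…
k=4  a_k=9  p_k/q_k = 3621/193
k=5  a_k=5  p_k/q_k = 18499/986
k=6  a_k=3  p_k/q_k = 59118/3151
k=7  a_k=1  p_k/q_k = 77617/4137
→ (77617, 4137).  Check: 77617²=6024398689, 352·4137²=6024398688, difference 1.

77617 4137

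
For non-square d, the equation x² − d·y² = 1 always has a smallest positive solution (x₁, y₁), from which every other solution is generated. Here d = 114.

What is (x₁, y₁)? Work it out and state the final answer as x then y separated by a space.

1025 96

√114 → a₀=10, period (1,2,10,2,1,20); ℓ=6 even so k=5
step 0: (10, 1)  from 10·(1,0) + (0,1)
step 1: (11, 1)  from 1·(10,1) + (1,0)
…
step 4: (694, 65)  from 2·(331,31) + (32,3)
step 5: (1025, 96)  from 1·(694,65) + (331,31)
fundamental: x₁=1025, y₁=96  (since 1050625 − 114·9216 = 1)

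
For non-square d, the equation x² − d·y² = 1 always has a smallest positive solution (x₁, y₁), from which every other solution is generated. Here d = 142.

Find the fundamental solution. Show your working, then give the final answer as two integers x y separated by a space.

d=142: √d = [11; 1,10,1,22] (ℓ=4, even), read p_3/q_3
k=0  a_k=11  p_k/q_k = 11/1
…
k=2  a_k=10  p_k/q_k = 131/11
k=3  a_k=1  p_k/q_k = 143/12
(x₁, y₁) = (143, 12);  143² − 142·12² = 1 ✓

143 12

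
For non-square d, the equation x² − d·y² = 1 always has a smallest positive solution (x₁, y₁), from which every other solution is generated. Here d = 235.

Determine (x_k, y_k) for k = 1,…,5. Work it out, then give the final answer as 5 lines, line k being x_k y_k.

46 3
4231 276
389206 25389
35802721 2335512
3293461126 214841715

[15; 3,30] for √235; ℓ=2 ⇒ convergent index 1
k=0  a_k=15  p_k/q_k = 15/1
k=1  a_k=3  p_k/q_k = 46/3
→ (46, 3).  Check: 46²=2116, 235·3²=2115, difference 1.
n=2: (46,3)∘(46,3) = (46·46+235·3·3, 46·3+3·46) = (4231,276)
n=3: (4231,276)∘(46,3) = (46·4231+235·3·276, 46·276+3·4231) = (389206,25389)
n=4: (389206,25389)∘(46,3) = (46·389206+235·3·25389, 46·25389+3·389206) = (35802721,2335512)
n=5: (35802721,2335512)∘(46,3) = (46·35802721+235·3·2335512, 46·2335512+3·35802721) = (3293461126,214841715)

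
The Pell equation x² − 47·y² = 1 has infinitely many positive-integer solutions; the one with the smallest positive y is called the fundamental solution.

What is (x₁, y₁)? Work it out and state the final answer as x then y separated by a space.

d=47: √d = [6; 1,5,1,12] (ℓ=4, even), read p_3/q_3
k=0  a_k=6  p_k/q_k = 6/1
k=1  a_k=1  p_k/q_k = 7/1
k=2  a_k=5  p_k/q_k = 41/6
k=3  a_k=1  p_k/q_k = 48/7
fundamental: x₁=48, y₁=7  (since 2304 − 47·49 = 1)

48 7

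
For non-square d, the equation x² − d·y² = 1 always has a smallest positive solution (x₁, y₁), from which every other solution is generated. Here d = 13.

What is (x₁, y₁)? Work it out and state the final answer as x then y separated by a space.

d=13: √d = [3; 1,1,1,1,6] (ℓ=5, odd), read p_9/q_9
a_0=3:  p_0=3·1+0=3,  q_0=3·0+1=1
a_1=1:  p_1=1·3+1=4,  q_1=1·1+0=1
a_2=1:  p_2=1·4+3=7,  q_2=1·1+1=2
…
a_4=1:  p_4=1·11+7=18,  q_4=1·3+2=5
a_5=6:  p_5=6·18+11=119,  q_5=6·5+3=33
a_6=1:  p_6=1·119+18=137,  q_6=1·33+5=38
a_7=1:  p_7=1·137+119=256,  q_7=1·38+33=71
a_8=1:  p_8=1·256+137=393,  q_8=1·71+38=109
a_9=1:  p_9=1·393+256=649,  q_9=1·109+71=180
fundamental: x₁=649, y₁=180  (since 421201 − 13·32400 = 1)

649 180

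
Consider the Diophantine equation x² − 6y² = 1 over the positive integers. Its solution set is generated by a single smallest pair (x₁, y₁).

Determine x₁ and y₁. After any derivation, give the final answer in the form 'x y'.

5 2

√6 → a₀=2, period (2,4); ℓ=2 even so k=1
step 0: (2, 1)  from 2·(1,0) + (0,1)
step 1: (5, 2)  from 2·(2,1) + (1,0)
fundamental: x₁=5, y₁=2  (since 25 − 6·4 = 1)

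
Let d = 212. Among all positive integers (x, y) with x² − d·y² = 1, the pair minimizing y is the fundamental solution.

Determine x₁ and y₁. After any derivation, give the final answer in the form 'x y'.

66249 4550

√212 → a₀=14, period (1,1,3,1,1,…,1,1,28); ℓ=14 even so k=13
step 0: (14, 1)  from 14·(1,0) + (0,1)
…
step 3: (102, 7)  from 3·(29,2) + (15,1)
step 4: (131, 9)  from 1·(102,7) + (29,2)
…
step 6: (364, 25)  from 1·(233,16) + (131,9)
…
step 9: (5198, 357)  from 1·(2781,191) + (2417,166)
…
step 12: (37114, 2549)  from 1·(29135,2001) + (7979,548)
step 13: (66249, 4550)  from 1·(37114,2549) + (29135,2001)
fundamental: x₁=66249, y₁=4550  (since 4388930001 − 212·20702500 = 1)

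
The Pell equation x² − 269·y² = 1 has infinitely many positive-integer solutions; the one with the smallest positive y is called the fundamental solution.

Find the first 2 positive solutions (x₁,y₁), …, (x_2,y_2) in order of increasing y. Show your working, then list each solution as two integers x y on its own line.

13449 820
361751201 22056360

[16; 2,2,32] for √269; ℓ=3 ⇒ convergent index 5
a_0=16:  p_0=16·1+0=16,  q_0=16·0+1=1
a_1=2:  p_1=2·16+1=33,  q_1=2·1+0=2
…
a_4=2:  p_4=2·2657+82=5396,  q_4=2·162+5=329
a_5=2:  p_5=2·5396+2657=13449,  q_5=2·329+162=820
→ (13449, 820).  Check: 13449²=180875601, 269·820²=180875600, difference 1.
k=2:  x_2 = 13449·13449+269·820·820 = 361751201,  y_2 = 13449·820+820·13449 = 22056360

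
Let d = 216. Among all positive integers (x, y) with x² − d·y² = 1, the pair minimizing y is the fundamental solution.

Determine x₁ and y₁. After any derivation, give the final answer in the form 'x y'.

d=216: √d = [14; 1,2,3,2,1,28] (ℓ=6, even), read p_5/q_5
a_0=14:  p_0=14·1+0=14,  q_0=14·0+1=1
…
a_4=2:  p_4=2·147+44=338,  q_4=2·10+3=23
a_5=1:  p_5=1·338+147=485,  q_5=1·23+10=33
fundamental: x₁=485, y₁=33  (since 235225 − 216·1089 = 1)

485 33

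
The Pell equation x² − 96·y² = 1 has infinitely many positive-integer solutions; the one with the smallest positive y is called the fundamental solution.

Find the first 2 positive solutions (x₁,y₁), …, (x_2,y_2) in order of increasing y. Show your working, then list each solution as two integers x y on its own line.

49 5
4801 490

d=96: √d = [9; 1,3,1,18] (ℓ=4, even), read p_3/q_3
i=0: a=9 ⇒ p=9, q=1
i=1: a=1 ⇒ p=10, q=1
i=2: a=3 ⇒ p=39, q=4
i=3: a=1 ⇒ p=49, q=5
fundamental: x₁=49, y₁=5  (since 2401 − 96·25 = 1)
k=2:  x_2 = 49·49+96·5·5 = 4801,  y_2 = 49·5+5·49 = 490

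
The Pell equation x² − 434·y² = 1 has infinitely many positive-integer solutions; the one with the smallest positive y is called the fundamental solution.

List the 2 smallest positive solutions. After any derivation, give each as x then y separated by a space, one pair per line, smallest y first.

√434 → a₀=20, period (1,4,1,40); ℓ=4 even so k=3
a_0=20:  p_0=20·1+0=20,  q_0=20·0+1=1
a_1=1:  p_1=1·20+1=21,  q_1=1·1+0=1
a_2=4:  p_2=4·21+20=104,  q_2=4·1+1=5
a_3=1:  p_3=1·104+21=125,  q_3=1·5+1=6
fundamental: x₁=125, y₁=6  (since 15625 − 434·36 = 1)
k=2:  x_2 = 125·125+434·6·6 = 31249,  y_2 = 125·6+6·125 = 1500

125 6
31249 1500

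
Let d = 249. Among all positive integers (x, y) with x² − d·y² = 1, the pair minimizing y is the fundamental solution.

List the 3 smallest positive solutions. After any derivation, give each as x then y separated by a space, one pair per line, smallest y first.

√249 → a₀=15, period (1,3,1,1,5,…,3,1,30); ℓ=16 even so k=15
step 0: (15, 1)  from 15·(1,0) + (0,1)
step 1: (16, 1)  from 1·(15,1) + (1,0)
step 2: (63, 4)  from 3·(16,1) + (15,1)
…
step 10: (150586, 9543)  from 1·(113835,7214) + (36751,2329)
…
step 14: (6669699, 422675)  from 3·(1884116,119401) + (1017351,64472)
step 15: (8553815, 542076)  from 1·(6669699,422675) + (1884116,119401)
fundamental: x₁=8553815, y₁=542076  (since 73167751054225 − 249·293846389776 = 1)
(x_2, y_2) = (8553815·8553815 + 249·542076·542076, 8553815·542076 + 542076·8553815) = (146335502108449, 9273635639880)
(x_3, y_3) = (8553815·146335502108449 + 249·542076·9273635639880, 8553815·9273635639880 + 542076·146335502108449) = (2503453625935556812055, 158649927281879742324)

8553815 542076
146335502108449 9273635639880
2503453625935556812055 158649927281879742324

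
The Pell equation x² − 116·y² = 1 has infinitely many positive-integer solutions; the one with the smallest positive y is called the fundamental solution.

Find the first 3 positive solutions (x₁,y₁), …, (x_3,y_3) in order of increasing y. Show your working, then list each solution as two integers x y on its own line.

√116 = [10; 1,3,2,1,4,1,2,3,1,20, …], period ℓ=10 (even) → k=9
step 0: (10, 1)  from 10·(1,0) + (0,1)
…
step 2: (43, 4)  from 3·(11,1) + (10,1)
step 3: (97, 9)  from 2·(43,4) + (11,1)
step 4: (140, 13)  from 1·(97,9) + (43,4)
step 5: (657, 61)  from 4·(140,13) + (97,9)
step 6: (797, 74)  from 1·(657,61) + (140,13)
…
step 8: (7550, 701)  from 3·(2251,209) + (797,74)
step 9: (9801, 910)  from 1·(7550,701) + (2251,209)
fundamental: x₁=9801, y₁=910  (since 96059601 − 116·828100 = 1)
k=2:  x_2 = 9801·9801+116·910·910 = 192119201,  y_2 = 9801·910+910·9801 = 17837820
k=3:  x_3 = 9801·192119201+116·910·17837820 = 3765920568201,  y_3 = 9801·17837820+910·192119201 = 349656946730

9801 910
192119201 17837820
3765920568201 349656946730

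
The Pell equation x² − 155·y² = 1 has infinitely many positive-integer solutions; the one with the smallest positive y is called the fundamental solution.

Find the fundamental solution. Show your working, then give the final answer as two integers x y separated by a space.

√155 = [12; 2,4,2,24, …], period ℓ=4 (even) → k=3
a_0=12:  p_0=12·1+0=12,  q_0=12·0+1=1
a_1=2:  p_1=2·12+1=25,  q_1=2·1+0=2
a_2=4:  p_2=4·25+12=112,  q_2=4·2+1=9
a_3=2:  p_3=2·112+25=249,  q_3=2·9+2=20
→ (249, 20).  Check: 249²=62001, 155·20²=62000, difference 1.

249 20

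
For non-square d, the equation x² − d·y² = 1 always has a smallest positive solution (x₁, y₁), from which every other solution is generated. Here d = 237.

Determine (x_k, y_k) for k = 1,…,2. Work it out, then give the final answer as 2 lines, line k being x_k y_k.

d=237: √d = [15; 2,1,1,7,10,7,1,1,2,30] (ℓ=10, even), read p_9/q_9
k=0  a_k=15  p_k/q_k = 15/1
…
k=2  a_k=1  p_k/q_k = 46/3
k=3  a_k=1  p_k/q_k = 77/5
k=4  a_k=7  p_k/q_k = 585/38
k=5  a_k=10  p_k/q_k = 5927/385
k=6  a_k=7  p_k/q_k = 42074/2733
k=7  a_k=1  p_k/q_k = 48001/3118
k=8  a_k=1  p_k/q_k = 90075/5851
k=9  a_k=2  p_k/q_k = 228151/14820
fundamental: x₁=228151, y₁=14820  (since 52052878801 − 237·219632400 = 1)
(x_2, y_2) = (228151·228151 + 237·14820·14820, 228151·14820 + 14820·228151) = (104105757601, 6762395640)

228151 14820
104105757601 6762395640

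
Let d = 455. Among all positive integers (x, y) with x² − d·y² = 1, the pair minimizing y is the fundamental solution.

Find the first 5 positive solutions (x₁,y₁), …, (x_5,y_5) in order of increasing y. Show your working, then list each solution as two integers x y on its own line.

√455 = [21; 3,42, …], period ℓ=2 (even) → k=1
a_0=21:  p_0=21·1+0=21,  q_0=21·0+1=1
a_1=3:  p_1=3·21+1=64,  q_1=3·1+0=3
→ (64, 3).  Check: 64²=4096, 455·3²=4095, difference 1.
n=2: (64,3)∘(64,3) = (64·64+455·3·3, 64·3+3·64) = (8191,384)
n=3: (8191,384)∘(64,3) = (64·8191+455·3·384, 64·384+3·8191) = (1048384,49149)
n=4: (1048384,49149)∘(64,3) = (64·1048384+455·3·49149, 64·49149+3·1048384) = (134184961,6290688)
n=5: (134184961,6290688)∘(64,3) = (64·134184961+455·3·6290688, 64·6290688+3·134184961) = (17174626624,805158915)

64 3
8191 384
1048384 49149
134184961 6290688
17174626624 805158915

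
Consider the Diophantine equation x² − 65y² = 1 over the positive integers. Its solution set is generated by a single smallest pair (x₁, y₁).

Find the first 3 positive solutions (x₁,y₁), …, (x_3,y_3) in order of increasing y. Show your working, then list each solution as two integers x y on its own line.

d=65: √d = [8; 16] (ℓ=1, odd), read p_1/q_1
i=0: a=8 ⇒ p=8, q=1
i=1: a=16 ⇒ p=129, q=16
fundamental: x₁=129, y₁=16  (since 16641 − 65·256 = 1)
k=2:  x_2 = 129·129+65·16·16 = 33281,  y_2 = 129·16+16·129 = 4128
k=3:  x_3 = 129·33281+65·16·4128 = 8586369,  y_3 = 129·4128+16·33281 = 1065008

129 16
33281 4128
8586369 1065008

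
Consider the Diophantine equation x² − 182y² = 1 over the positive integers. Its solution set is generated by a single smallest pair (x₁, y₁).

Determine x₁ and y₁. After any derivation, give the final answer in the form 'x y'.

[13; 2,26] for √182; ℓ=2 ⇒ convergent index 1
step 0: (13, 1)  from 13·(1,0) + (0,1)
step 1: (27, 2)  from 2·(13,1) + (1,0)
(x₁, y₁) = (27, 2);  27² − 182·2² = 1 ✓

27 2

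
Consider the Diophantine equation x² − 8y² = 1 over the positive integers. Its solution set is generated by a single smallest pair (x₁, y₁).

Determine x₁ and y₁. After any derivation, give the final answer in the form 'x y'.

3 1

d=8: √d = [2; 1,4] (ℓ=2, even), read p_1/q_1
a_0=2:  p_0=2·1+0=2,  q_0=2·0+1=1
a_1=1:  p_1=1·2+1=3,  q_1=1·1+0=1
(x₁, y₁) = (3, 1);  3² − 8·1² = 1 ✓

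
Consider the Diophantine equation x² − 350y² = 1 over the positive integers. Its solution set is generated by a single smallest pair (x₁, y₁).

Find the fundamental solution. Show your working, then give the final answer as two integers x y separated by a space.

d=350: √d = [18; 1,2,2,2,1,36] (ℓ=6, even), read p_5/q_5
a_0=18:  p_0=18·1+0=18,  q_0=18·0+1=1
a_1=1:  p_1=1·18+1=19,  q_1=1·1+0=1
a_2=2:  p_2=2·19+18=56,  q_2=2·1+1=3
a_3=2:  p_3=2·56+19=131,  q_3=2·3+1=7
a_4=2:  p_4=2·131+56=318,  q_4=2·7+3=17
a_5=1:  p_5=1·318+131=449,  q_5=1·17+7=24
→ (449, 24).  Check: 449²=201601, 350·24²=201600, difference 1.

449 24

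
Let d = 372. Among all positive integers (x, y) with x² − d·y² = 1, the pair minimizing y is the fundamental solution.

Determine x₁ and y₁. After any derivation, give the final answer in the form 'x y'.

[19; 3,2,12,2,3,38] for √372; ℓ=6 ⇒ convergent index 5
a_0=19:  p_0=19·1+0=19,  q_0=19·0+1=1
…
a_2=2:  p_2=2·58+19=135,  q_2=2·3+1=7
…
a_4=2:  p_4=2·1678+135=3491,  q_4=2·87+7=181
a_5=3:  p_5=3·3491+1678=12151,  q_5=3·181+87=630
fundamental: x₁=12151, y₁=630  (since 147646801 − 372·396900 = 1)

12151 630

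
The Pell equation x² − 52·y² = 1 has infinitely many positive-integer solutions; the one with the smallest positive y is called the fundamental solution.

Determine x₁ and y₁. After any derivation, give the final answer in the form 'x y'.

[7; 4,1,2,1,4,14] for √52; ℓ=6 ⇒ convergent index 5
k=0  a_k=7  p_k/q_k = 7/1
k=1  a_k=4  p_k/q_k = 29/4
…
k=4  a_k=1  p_k/q_k = 137/19
k=5  a_k=4  p_k/q_k = 649/90
(x₁, y₁) = (649, 90);  649² − 52·90² = 1 ✓

649 90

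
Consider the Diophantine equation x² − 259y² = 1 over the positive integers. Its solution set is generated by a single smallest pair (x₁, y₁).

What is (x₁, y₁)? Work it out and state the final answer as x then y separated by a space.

√259 = [16; 10,1,2,3,4,3,2,1,10,32, …], period ℓ=10 (even) → k=9
step 0: (16, 1)  from 16·(1,0) + (0,1)
step 1: (161, 10)  from 10·(16,1) + (1,0)
step 2: (177, 11)  from 1·(161,10) + (16,1)
step 3: (515, 32)  from 2·(177,11) + (161,10)
…
step 7: (55265, 3434)  from 2·(23931,1487) + (7403,460)
step 8: (79196, 4921)  from 1·(55265,3434) + (23931,1487)
step 9: (847225, 52644)  from 10·(79196,4921) + (55265,3434)
(x₁, y₁) = (847225, 52644);  847225² − 259·52644² = 1 ✓

847225 52644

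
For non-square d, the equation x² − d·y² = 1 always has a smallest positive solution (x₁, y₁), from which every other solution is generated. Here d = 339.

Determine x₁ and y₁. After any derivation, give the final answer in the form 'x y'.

√339 → a₀=18, period (2,2,2,1,17,1,2,2,2,36); ℓ=10 even so k=9
a_0=18:  p_0=18·1+0=18,  q_0=18·0+1=1
a_1=2:  p_1=2·18+1=37,  q_1=2·1+0=2
a_2=2:  p_2=2·37+18=92,  q_2=2·2+1=5
…
a_4=1:  p_4=1·221+92=313,  q_4=1·12+5=17
a_5=17:  p_5=17·313+221=5542,  q_5=17·17+12=301
a_6=1:  p_6=1·5542+313=5855,  q_6=1·301+17=318
a_7=2:  p_7=2·5855+5542=17252,  q_7=2·318+301=937
a_8=2:  p_8=2·17252+5855=40359,  q_8=2·937+318=2192
a_9=2:  p_9=2·40359+17252=97970,  q_9=2·2192+937=5321
→ (97970, 5321).  Check: 97970²=9598120900, 339·5321²=9598120899, difference 1.

97970 5321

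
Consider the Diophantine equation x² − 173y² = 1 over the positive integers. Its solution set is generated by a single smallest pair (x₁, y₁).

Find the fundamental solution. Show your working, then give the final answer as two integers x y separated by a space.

√173 = [13; 6,1,1,6,26, …], period ℓ=5 (odd) → k=9
k=0  a_k=13  p_k/q_k = 13/1
…
k=2  a_k=1  p_k/q_k = 92/7
k=3  a_k=1  p_k/q_k = 171/13
k=4  a_k=6  p_k/q_k = 1118/85
k=5  a_k=26  p_k/q_k = 29239/2223
k=6  a_k=6  p_k/q_k = 176552/13423
k=7  a_k=1  p_k/q_k = 205791/15646
k=8  a_k=1  p_k/q_k = 382343/29069
k=9  a_k=6  p_k/q_k = 2499849/190060
fundamental: x₁=2499849, y₁=190060  (since 6249245022801 − 173·36122803600 = 1)

2499849 190060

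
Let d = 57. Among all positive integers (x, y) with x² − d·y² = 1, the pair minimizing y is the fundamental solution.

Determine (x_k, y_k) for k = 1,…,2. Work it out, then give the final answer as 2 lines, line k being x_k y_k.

√57 → a₀=7, period (1,1,4,1,1,14); ℓ=6 even so k=5
a_0=7:  p_0=7·1+0=7,  q_0=7·0+1=1
…
a_4=1:  p_4=1·68+15=83,  q_4=1·9+2=11
a_5=1:  p_5=1·83+68=151,  q_5=1·11+9=20
fundamental: x₁=151, y₁=20  (since 22801 − 57·400 = 1)
n=2: (151,20)∘(151,20) = (151·151+57·20·20, 151·20+20·151) = (45601,6040)

151 20
45601 6040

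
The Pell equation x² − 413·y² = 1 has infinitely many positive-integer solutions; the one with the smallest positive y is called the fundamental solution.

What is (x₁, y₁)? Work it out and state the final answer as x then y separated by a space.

113399 5580

[20; 3,9,1,4,1,9,3,40] for √413; ℓ=8 ⇒ convergent index 7
i=0: a=20 ⇒ p=20, q=1
…
i=2: a=9 ⇒ p=569, q=28
…
i=6: a=9 ⇒ p=36560, q=1799
i=7: a=3 ⇒ p=113399, q=5580
fundamental: x₁=113399, y₁=5580  (since 12859333201 − 413·31136400 = 1)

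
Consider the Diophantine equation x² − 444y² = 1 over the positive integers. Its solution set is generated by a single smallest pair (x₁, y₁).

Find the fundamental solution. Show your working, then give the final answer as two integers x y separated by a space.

√444 = [21; 14,42, …], period ℓ=2 (even) → k=1
step 0: (21, 1)  from 21·(1,0) + (0,1)
step 1: (295, 14)  from 14·(21,1) + (1,0)
(x₁, y₁) = (295, 14);  295² − 444·14² = 1 ✓

295 14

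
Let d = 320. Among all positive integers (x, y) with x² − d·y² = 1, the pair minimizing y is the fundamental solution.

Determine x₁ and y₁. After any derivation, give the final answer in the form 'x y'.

161 9

√320 = [17; 1,7,1,34, …], period ℓ=4 (even) → k=3
step 0: (17, 1)  from 17·(1,0) + (0,1)
…
step 2: (143, 8)  from 7·(18,1) + (17,1)
step 3: (161, 9)  from 1·(143,8) + (18,1)
fundamental: x₁=161, y₁=9  (since 25921 − 320·81 = 1)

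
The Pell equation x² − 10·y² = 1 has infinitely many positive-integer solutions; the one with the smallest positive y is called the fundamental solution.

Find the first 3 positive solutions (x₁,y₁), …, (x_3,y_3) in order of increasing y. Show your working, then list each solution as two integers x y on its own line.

19 6
721 228
27379 8658

√10 = [3; 6, …], period ℓ=1 (odd) → k=1
k=0  a_k=3  p_k/q_k = 3/1
k=1  a_k=6  p_k/q_k = 19/6
(x₁, y₁) = (19, 6);  19² − 10·6² = 1 ✓
(19+6√10)^2 = 721 + 228√10
(19+6√10)^3 = 27379 + 8658√10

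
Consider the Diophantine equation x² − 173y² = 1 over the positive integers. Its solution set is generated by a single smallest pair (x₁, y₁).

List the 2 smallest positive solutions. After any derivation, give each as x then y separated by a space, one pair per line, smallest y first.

2499849 190060
12498490045601 950242601880

[13; 6,1,1,6,26] for √173; ℓ=5 ⇒ convergent index 9
k=0  a_k=13  p_k/q_k = 13/1
k=1  a_k=6  p_k/q_k = 79/6
k=2  a_k=1  p_k/q_k = 92/7
…
k=6  a_k=6  p_k/q_k = 176552/13423
k=7  a_k=1  p_k/q_k = 205791/15646
k=8  a_k=1  p_k/q_k = 382343/29069
k=9  a_k=6  p_k/q_k = 2499849/190060
fundamental: x₁=2499849, y₁=190060  (since 6249245022801 − 173·36122803600 = 1)
n=2: (2499849,190060)∘(2499849,190060) = (2499849·2499849+173·190060·190060, 2499849·190060+190060·2499849) = (12498490045601,950242601880)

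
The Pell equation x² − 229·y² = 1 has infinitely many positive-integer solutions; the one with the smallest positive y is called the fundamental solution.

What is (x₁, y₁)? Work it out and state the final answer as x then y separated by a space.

√229 = [15; 7,1,1,7,30, …], period ℓ=5 (odd) → k=9
k=0  a_k=15  p_k/q_k = 15/1
k=1  a_k=7  p_k/q_k = 106/7
…
k=3  a_k=1  p_k/q_k = 227/15
k=4  a_k=7  p_k/q_k = 1710/113
k=5  a_k=30  p_k/q_k = 51527/3405
k=6  a_k=7  p_k/q_k = 362399/23948
k=7  a_k=1  p_k/q_k = 413926/27353
k=8  a_k=1  p_k/q_k = 776325/51301
k=9  a_k=7  p_k/q_k = 5848201/386460
fundamental: x₁=5848201, y₁=386460  (since 34201454936401 − 229·149351331600 = 1)

5848201 386460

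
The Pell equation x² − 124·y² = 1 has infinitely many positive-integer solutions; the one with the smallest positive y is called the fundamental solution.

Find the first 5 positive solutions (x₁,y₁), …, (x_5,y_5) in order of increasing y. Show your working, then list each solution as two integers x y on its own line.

4620799 414960
42703566796801 3834893506080
394649197502177907199 35440544156001500880
3647189234337689639247667201 327527261991011323636100160
33705856733676329245494460531519999 3026875289361570825948579964954800

[11; 7,2,1,1,1,…,2,7,22] for √124; ℓ=16 ⇒ convergent index 15
i=0: a=11 ⇒ p=11, q=1
i=1: a=7 ⇒ p=78, q=7
…
i=4: a=1 ⇒ p=412, q=37
i=5: a=1 ⇒ p=657, q=59
…
i=7: a=1 ⇒ p=3040, q=273
i=8: a=4 ⇒ p=14543, q=1306
i=9: a=1 ⇒ p=17583, q=1579
…
i=12: a=1 ⇒ p=152167, q=13665
…
i=14: a=2 ⇒ p=626251, q=56239
i=15: a=7 ⇒ p=4620799, q=414960
(x₁, y₁) = (4620799, 414960);  4620799² − 124·414960² = 1 ✓
(x_2, y_2) = (4620799·4620799 + 124·414960·414960, 4620799·414960 + 414960·4620799) = (42703566796801, 3834893506080)
(x_3, y_3) = (4620799·42703566796801 + 124·414960·3834893506080, 4620799·3834893506080 + 414960·42703566796801) = (394649197502177907199, 35440544156001500880)
(x_4, y_4) = (4620799·394649197502177907199 + 124·414960·35440544156001500880, 4620799·35440544156001500880 + 414960·394649197502177907199) = (3647189234337689639247667201, 327527261991011323636100160)
(x_5, y_5) = (4620799·3647189234337689639247667201 + 124·414960·327527261991011323636100160, 4620799·327527261991011323636100160 + 414960·3647189234337689639247667201) = (33705856733676329245494460531519999, 3026875289361570825948579964954800)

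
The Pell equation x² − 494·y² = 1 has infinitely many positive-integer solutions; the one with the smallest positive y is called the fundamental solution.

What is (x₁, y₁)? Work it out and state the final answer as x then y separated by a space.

√494 = [22; 4,2,2,1,2,1,2,2,4,44, …], period ℓ=10 (even) → k=9
step 0: (22, 1)  from 22·(1,0) + (0,1)
step 1: (89, 4)  from 4·(22,1) + (1,0)
…
step 3: (489, 22)  from 2·(200,9) + (89,4)
step 4: (689, 31)  from 1·(489,22) + (200,9)
step 5: (1867, 84)  from 2·(689,31) + (489,22)
step 6: (2556, 115)  from 1·(1867,84) + (689,31)
step 7: (6979, 314)  from 2·(2556,115) + (1867,84)
step 8: (16514, 743)  from 2·(6979,314) + (2556,115)
step 9: (73035, 3286)  from 4·(16514,743) + (6979,314)
→ (73035, 3286).  Check: 73035²=5334111225, 494·3286²=5334111224, difference 1.

73035 3286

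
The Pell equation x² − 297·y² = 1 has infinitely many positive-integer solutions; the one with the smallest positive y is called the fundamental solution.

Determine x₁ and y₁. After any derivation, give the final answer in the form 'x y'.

48599 2820

d=297: √d = [17; 4,3,1,1,2,1,1,3,4,34] (ℓ=10, even), read p_9/q_9
i=0: a=17 ⇒ p=17, q=1
i=1: a=4 ⇒ p=69, q=4
i=2: a=3 ⇒ p=224, q=13
…
i=4: a=1 ⇒ p=517, q=30
i=5: a=2 ⇒ p=1327, q=77
i=6: a=1 ⇒ p=1844, q=107
i=7: a=1 ⇒ p=3171, q=184
i=8: a=3 ⇒ p=11357, q=659
i=9: a=4 ⇒ p=48599, q=2820
(x₁, y₁) = (48599, 2820);  48599² − 297·2820² = 1 ✓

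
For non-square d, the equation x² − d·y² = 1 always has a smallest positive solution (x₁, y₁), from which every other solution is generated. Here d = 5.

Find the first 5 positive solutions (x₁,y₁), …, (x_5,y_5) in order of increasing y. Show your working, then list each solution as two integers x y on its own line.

[2; 4] for √5; ℓ=1 ⇒ convergent index 1
step 0: (2, 1)  from 2·(1,0) + (0,1)
step 1: (9, 4)  from 4·(2,1) + (1,0)
→ (9, 4).  Check: 9²=81, 5·4²=80, difference 1.
k=2:  x_2 = 9·9+5·4·4 = 161,  y_2 = 9·4+4·9 = 72
k=3:  x_3 = 9·161+5·4·72 = 2889,  y_3 = 9·72+4·161 = 1292
k=4:  x_4 = 9·2889+5·4·1292 = 51841,  y_4 = 9·1292+4·2889 = 23184
k=5:  x_5 = 9·51841+5·4·23184 = 930249,  y_5 = 9·23184+4·51841 = 416020

9 4
161 72
2889 1292
51841 23184
930249 416020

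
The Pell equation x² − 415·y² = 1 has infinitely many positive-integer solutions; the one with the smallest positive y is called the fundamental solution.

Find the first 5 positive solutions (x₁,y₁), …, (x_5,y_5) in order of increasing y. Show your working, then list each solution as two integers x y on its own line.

18412804 903849
678062702284831 33284788965192
24970071273761872339444 1225732590794885332887
919538056459614718055705397121 45138347901436822389057205104
33862548008263614468078655355989935124 1662247105585933832332453329850170345

d=415: √d = [20; 2,1,2,4,6,…,1,2,40] (ℓ=16, even), read p_15/q_15
step 0: (20, 1)  from 20·(1,0) + (0,1)
step 1: (41, 2)  from 2·(20,1) + (1,0)
…
step 3: (163, 8)  from 2·(61,3) + (41,2)
step 4: (713, 35)  from 4·(163,8) + (61,3)
…
step 6: (5154, 253)  from 1·(4441,218) + (713,35)
…
step 8: (33939, 1666)  from 3·(9595,471) + (5154,253)
step 9: (43534, 2137)  from 1·(33939,1666) + (9595,471)
step 10: (77473, 3803)  from 1·(43534,2137) + (33939,1666)
step 11: (508372, 24955)  from 6·(77473,3803) + (43534,2137)
…
step 13: (4730294, 232201)  from 2·(2110961,103623) + (508372,24955)
step 14: (6841255, 335824)  from 1·(4730294,232201) + (2110961,103623)
step 15: (18412804, 903849)  from 2·(6841255,335824) + (4730294,232201)
fundamental: x₁=18412804, y₁=903849  (since 339031351142416 − 415·816943014801 = 1)
(x_2, y_2) = (18412804·18412804 + 415·903849·903849, 18412804·903849 + 903849·18412804) = (678062702284831, 33284788965192)
(x_3, y_3) = (18412804·678062702284831 + 415·903849·33284788965192, 18412804·33284788965192 + 903849·678062702284831) = (24970071273761872339444, 1225732590794885332887)
(x_4, y_4) = (18412804·24970071273761872339444 + 415·903849·1225732590794885332887, 18412804·1225732590794885332887 + 903849·24970071273761872339444) = (919538056459614718055705397121, 45138347901436822389057205104)
(x_5, y_5) = (18412804·919538056459614718055705397121 + 415·903849·45138347901436822389057205104, 18412804·45138347901436822389057205104 + 903849·919538056459614718055705397121) = (33862548008263614468078655355989935124, 1662247105585933832332453329850170345)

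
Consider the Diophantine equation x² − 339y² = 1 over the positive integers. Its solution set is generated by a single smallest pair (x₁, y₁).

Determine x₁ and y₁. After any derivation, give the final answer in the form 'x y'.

97970 5321

√339 = [18; 2,2,2,1,17,1,2,2,2,36, …], period ℓ=10 (even) → k=9
step 0: (18, 1)  from 18·(1,0) + (0,1)
…
step 2: (92, 5)  from 2·(37,2) + (18,1)
step 3: (221, 12)  from 2·(92,5) + (37,2)
step 4: (313, 17)  from 1·(221,12) + (92,5)
step 5: (5542, 301)  from 17·(313,17) + (221,12)
step 6: (5855, 318)  from 1·(5542,301) + (313,17)
step 7: (17252, 937)  from 2·(5855,318) + (5542,301)
step 8: (40359, 2192)  from 2·(17252,937) + (5855,318)
step 9: (97970, 5321)  from 2·(40359,2192) + (17252,937)
fundamental: x₁=97970, y₁=5321  (since 9598120900 − 339·28313041 = 1)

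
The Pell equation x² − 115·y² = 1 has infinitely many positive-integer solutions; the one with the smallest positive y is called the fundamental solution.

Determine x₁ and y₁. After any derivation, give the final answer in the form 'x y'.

1126 105

√115 = [10; 1,2,1,1,1,1,1,2,1,20, …], period ℓ=10 (even) → k=9
a_0=10:  p_0=10·1+0=10,  q_0=10·0+1=1
a_1=1:  p_1=1·10+1=11,  q_1=1·1+0=1
a_2=2:  p_2=2·11+10=32,  q_2=2·1+1=3
a_3=1:  p_3=1·32+11=43,  q_3=1·3+1=4
a_4=1:  p_4=1·43+32=75,  q_4=1·4+3=7
a_5=1:  p_5=1·75+43=118,  q_5=1·7+4=11
a_6=1:  p_6=1·118+75=193,  q_6=1·11+7=18
a_7=1:  p_7=1·193+118=311,  q_7=1·18+11=29
a_8=2:  p_8=2·311+193=815,  q_8=2·29+18=76
a_9=1:  p_9=1·815+311=1126,  q_9=1·76+29=105
(x₁, y₁) = (1126, 105);  1126² − 115·105² = 1 ✓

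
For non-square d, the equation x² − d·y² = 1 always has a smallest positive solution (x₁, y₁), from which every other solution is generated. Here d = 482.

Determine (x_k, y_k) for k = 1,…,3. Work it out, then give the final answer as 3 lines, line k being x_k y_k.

√482 → a₀=21, period (1,20,1,42); ℓ=4 even so k=3
i=0: a=21 ⇒ p=21, q=1
i=1: a=1 ⇒ p=22, q=1
i=2: a=20 ⇒ p=461, q=21
i=3: a=1 ⇒ p=483, q=22
fundamental: x₁=483, y₁=22  (since 233289 − 482·484 = 1)
(483+22√482)^2 = 466577 + 21252√482
(483+22√482)^3 = 450712899 + 20529410√482

483 22
466577 21252
450712899 20529410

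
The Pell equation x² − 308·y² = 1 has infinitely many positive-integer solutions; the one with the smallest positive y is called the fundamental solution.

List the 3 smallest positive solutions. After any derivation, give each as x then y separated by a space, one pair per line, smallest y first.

d=308: √d = [17; 1,1,4,1,1,34] (ℓ=6, even), read p_5/q_5
k=0  a_k=17  p_k/q_k = 17/1
…
k=3  a_k=4  p_k/q_k = 158/9
k=4  a_k=1  p_k/q_k = 193/11
k=5  a_k=1  p_k/q_k = 351/20
→ (351, 20).  Check: 351²=123201, 308·20²=123200, difference 1.
(x_2, y_2) = (351·351 + 308·20·20, 351·20 + 20·351) = (246401, 14040)
(x_3, y_3) = (351·246401 + 308·20·14040, 351·14040 + 20·246401) = (172973151, 9856060)

351 20
246401 14040
172973151 9856060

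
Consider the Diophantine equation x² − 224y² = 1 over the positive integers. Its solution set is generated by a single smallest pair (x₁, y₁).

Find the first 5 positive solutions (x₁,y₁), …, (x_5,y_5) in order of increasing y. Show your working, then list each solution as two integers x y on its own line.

15 1
449 30
13455 899
403201 26940
12082575 807301

√224 → a₀=14, period (1,28); ℓ=2 even so k=1
i=0: a=14 ⇒ p=14, q=1
i=1: a=1 ⇒ p=15, q=1
(x₁, y₁) = (15, 1);  15² − 224·1² = 1 ✓
(15+1√224)^2 = 449 + 30√224
(15+1√224)^3 = 13455 + 899√224
(15+1√224)^4 = 403201 + 26940√224
(15+1√224)^5 = 12082575 + 807301√224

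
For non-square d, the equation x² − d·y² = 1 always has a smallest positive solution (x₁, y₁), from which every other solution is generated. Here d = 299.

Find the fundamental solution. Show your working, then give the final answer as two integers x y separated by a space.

415 24

[17; 3,2,3,34] for √299; ℓ=4 ⇒ convergent index 3
k=0  a_k=17  p_k/q_k = 17/1
…
k=2  a_k=2  p_k/q_k = 121/7
k=3  a_k=3  p_k/q_k = 415/24
(x₁, y₁) = (415, 24);  415² − 299·24² = 1 ✓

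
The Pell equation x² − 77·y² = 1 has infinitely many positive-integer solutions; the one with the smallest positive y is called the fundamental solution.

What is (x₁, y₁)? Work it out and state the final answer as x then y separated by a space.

d=77: √d = [8; 1,3,2,3,1,16] (ℓ=6, even), read p_5/q_5
k=0  a_k=8  p_k/q_k = 8/1
…
k=4  a_k=3  p_k/q_k = 272/31
k=5  a_k=1  p_k/q_k = 351/40
fundamental: x₁=351, y₁=40  (since 123201 − 77·1600 = 1)

351 40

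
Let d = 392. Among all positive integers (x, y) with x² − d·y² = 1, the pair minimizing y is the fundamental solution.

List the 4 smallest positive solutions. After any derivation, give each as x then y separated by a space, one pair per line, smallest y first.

99 5
19601 990
3880899 196015
768398401 38809980

d=392: √d = [19; 1,3,1,38] (ℓ=4, even), read p_3/q_3
k=0  a_k=19  p_k/q_k = 19/1
k=1  a_k=1  p_k/q_k = 20/1
k=2  a_k=3  p_k/q_k = 79/4
k=3  a_k=1  p_k/q_k = 99/5
(x₁, y₁) = (99, 5);  99² − 392·5² = 1 ✓
(99+5√392)^2 = 19601 + 990√392
(99+5√392)^3 = 3880899 + 196015√392
(99+5√392)^4 = 768398401 + 38809980√392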